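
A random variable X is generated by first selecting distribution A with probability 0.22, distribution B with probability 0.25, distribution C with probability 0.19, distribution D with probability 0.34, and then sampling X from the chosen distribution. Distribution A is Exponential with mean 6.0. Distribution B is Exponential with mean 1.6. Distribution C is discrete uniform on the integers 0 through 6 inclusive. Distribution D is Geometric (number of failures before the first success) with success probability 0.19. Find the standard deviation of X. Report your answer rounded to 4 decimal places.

Per component, A: μ=6, E[X²]=72; B: μ=1.6, E[X²]=5.12; C: μ=3, E[X²]=13; D: μ=4.26316, E[X²]=40.6122.
E[X] = 0.22·6 + 0.25·1.6 + 0.19·3 + 0.34·4.26316 = 3.73947.
E[X²] = 0.22·72 + 0.25·5.12 + 0.19·13 + 0.34·40.6122 = 33.3981.
Var(X) = E[X²] − (E[X])² = 33.3981 − 13.9837 = 19.4145.
SD(X) = √19.4145 = 4.40619.

4.4062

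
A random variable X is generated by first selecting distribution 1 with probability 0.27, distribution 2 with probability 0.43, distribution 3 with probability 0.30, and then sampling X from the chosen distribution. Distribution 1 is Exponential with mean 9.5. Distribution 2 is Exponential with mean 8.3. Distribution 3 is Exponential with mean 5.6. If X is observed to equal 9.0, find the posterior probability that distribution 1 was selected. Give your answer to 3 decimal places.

0.281

Likelihoods f(9.0 | ·): 1: 0.0408169; 2: 0.040738; 3: 0.0357963.
Posterior ∝ prior × likelihood. Numerator for 1: 0.27·0.0408169 = 0.0110206.
Normalizing constant: 0.27·0.0408169 + 0.43·0.040738 + 0.3·0.0357963 = 0.0392768.
P(1 | observation) = 0.0110206 / 0.0392768 = 0.280587.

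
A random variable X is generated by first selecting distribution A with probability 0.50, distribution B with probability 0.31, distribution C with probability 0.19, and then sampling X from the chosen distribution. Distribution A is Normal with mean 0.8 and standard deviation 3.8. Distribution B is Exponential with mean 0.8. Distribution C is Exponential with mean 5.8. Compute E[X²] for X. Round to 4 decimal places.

20.7200

For each component E[X²] = Var + (mean)², giving A: 15.08; B: 1.28; C: 67.28.
Overall E[X²] = 0.5·15.08 + 0.31·1.28 + 0.19·67.28 = 20.72.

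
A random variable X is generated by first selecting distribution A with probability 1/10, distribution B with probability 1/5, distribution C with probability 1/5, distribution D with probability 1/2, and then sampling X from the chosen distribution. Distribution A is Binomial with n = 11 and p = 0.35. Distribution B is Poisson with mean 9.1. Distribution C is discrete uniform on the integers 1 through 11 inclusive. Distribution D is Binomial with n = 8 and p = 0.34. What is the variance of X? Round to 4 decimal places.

11.2061

Per component, A: μ=3.85, E[X²]=17.325; B: μ=9.1, E[X²]=91.91; C: μ=6, E[X²]=46; D: μ=2.72, E[X²]=9.1936.
E[X] = 0.1·3.85 + 0.2·9.1 + 0.2·6 + 0.5·2.72 = 4.765.
E[X²] = 0.1·17.325 + 0.2·91.91 + 0.2·46 + 0.5·9.1936 = 33.9113.
Var(X) = E[X²] − (E[X])² = 33.9113 − 22.7052 = 11.2061.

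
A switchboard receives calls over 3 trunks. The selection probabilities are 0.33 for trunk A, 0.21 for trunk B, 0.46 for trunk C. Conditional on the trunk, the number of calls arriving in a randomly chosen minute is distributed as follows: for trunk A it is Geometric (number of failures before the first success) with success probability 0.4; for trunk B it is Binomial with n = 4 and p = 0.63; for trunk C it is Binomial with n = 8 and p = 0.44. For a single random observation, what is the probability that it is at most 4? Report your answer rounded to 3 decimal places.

0.863

Conditional on each trunk, P(X ≤ 4): A: 0.92224; B: 1; C: 0.758388.
By total probability, P(X ≤ 4) = 0.33·0.92224 + 0.21·1 + 0.46·0.758388 = 0.863198.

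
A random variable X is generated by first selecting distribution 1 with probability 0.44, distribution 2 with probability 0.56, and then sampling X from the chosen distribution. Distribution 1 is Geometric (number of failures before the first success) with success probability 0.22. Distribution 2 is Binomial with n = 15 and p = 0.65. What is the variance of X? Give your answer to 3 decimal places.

Per component, 1: μ=3.54545, E[X²]=28.686; 2: μ=9.75, E[X²]=98.475.
E[X] = 0.44·3.54545 + 0.56·9.75 = 7.02.
E[X²] = 0.44·28.686 + 0.56·98.475 = 67.7678.
Var(X) = E[X²] − (E[X])² = 67.7678 − 49.2804 = 18.4874.

18.487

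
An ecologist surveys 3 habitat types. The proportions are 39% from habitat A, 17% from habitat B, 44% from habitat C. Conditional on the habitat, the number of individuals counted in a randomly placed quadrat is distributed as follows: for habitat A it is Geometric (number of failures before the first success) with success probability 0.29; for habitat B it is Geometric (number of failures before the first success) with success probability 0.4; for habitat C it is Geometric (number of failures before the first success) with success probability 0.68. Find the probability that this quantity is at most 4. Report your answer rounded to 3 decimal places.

Conditional on each habitat, P(X ≤ 4): A: 0.819577; B: 0.92224; C: 0.996645.
By total probability, P(X ≤ 4) = 0.39·0.819577 + 0.17·0.92224 + 0.44·0.996645 = 0.914939.

0.915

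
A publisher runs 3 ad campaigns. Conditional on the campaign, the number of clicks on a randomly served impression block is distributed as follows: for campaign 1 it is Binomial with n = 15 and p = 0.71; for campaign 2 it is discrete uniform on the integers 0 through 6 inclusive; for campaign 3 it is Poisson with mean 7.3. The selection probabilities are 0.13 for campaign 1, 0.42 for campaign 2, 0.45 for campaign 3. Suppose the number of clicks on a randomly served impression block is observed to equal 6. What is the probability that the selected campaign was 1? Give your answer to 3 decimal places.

Likelihoods P(X=6 | ·): 1: 0.00930114; 2: 0.142857; 3: 0.141989.
Posterior ∝ prior × likelihood. Numerator for 1: 0.13·0.00930114 = 0.00120915.
Normalizing constant: 0.13·0.00930114 + 0.42·0.142857 + 0.45·0.141989 = 0.125104.
P(1 | observation) = 0.00120915 / 0.125104 = 0.00966513.

0.010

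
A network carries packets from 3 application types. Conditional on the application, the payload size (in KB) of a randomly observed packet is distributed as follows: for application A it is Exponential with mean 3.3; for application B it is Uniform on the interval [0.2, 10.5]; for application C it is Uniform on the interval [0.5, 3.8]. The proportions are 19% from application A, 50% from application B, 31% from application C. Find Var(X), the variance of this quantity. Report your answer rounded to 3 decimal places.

Per component, A: μ=3.3, E[X²]=21.78; B: μ=5.35, E[X²]=37.4633; C: μ=2.15, E[X²]=5.53.
E[X] = 0.19·3.3 + 0.5·5.35 + 0.31·2.15 = 3.9685.
E[X²] = 0.19·21.78 + 0.5·37.4633 + 0.31·5.53 = 24.5842.
Var(X) = E[X²] − (E[X])² = 24.5842 − 15.749 = 8.83517.

8.835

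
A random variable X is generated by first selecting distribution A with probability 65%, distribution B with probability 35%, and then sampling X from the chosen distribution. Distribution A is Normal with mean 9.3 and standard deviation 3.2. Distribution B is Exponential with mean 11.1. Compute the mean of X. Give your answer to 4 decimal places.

9.9300

Component means — A: 9.3; B: 11.1.
E[X] = 0.65·9.3 + 0.35·11.1 = 9.93.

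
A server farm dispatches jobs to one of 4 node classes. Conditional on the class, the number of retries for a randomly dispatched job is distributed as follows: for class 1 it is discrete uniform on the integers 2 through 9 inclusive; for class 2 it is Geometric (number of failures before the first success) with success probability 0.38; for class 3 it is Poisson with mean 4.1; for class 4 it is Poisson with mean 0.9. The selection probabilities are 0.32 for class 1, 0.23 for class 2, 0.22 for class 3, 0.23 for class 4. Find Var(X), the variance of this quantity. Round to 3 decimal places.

Per component, 1: μ=5.5, E[X²]=35.5; 2: μ=1.63158, E[X²]=6.95568; 3: μ=4.1, E[X²]=20.91; 4: μ=0.9, E[X²]=1.71.
E[X] = 0.32·5.5 + 0.23·1.63158 + 0.22·4.1 + 0.23·0.9 = 3.24426.
E[X²] = 0.32·35.5 + 0.23·6.95568 + 0.22·20.91 + 0.23·1.71 = 17.9533.
Var(X) = E[X²] − (E[X])² = 17.9533 − 10.5252 = 7.42806.

7.428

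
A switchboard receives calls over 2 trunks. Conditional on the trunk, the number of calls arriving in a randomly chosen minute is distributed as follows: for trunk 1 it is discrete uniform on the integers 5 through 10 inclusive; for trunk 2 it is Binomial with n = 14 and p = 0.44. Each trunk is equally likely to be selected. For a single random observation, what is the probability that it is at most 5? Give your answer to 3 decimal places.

0.266

Conditional on each trunk, P(X ≤ 5): 1: 0.166667; 2: 0.365619.
By total probability, P(X ≤ 5) = 0.5·0.166667 + 0.5·0.365619 = 0.266143.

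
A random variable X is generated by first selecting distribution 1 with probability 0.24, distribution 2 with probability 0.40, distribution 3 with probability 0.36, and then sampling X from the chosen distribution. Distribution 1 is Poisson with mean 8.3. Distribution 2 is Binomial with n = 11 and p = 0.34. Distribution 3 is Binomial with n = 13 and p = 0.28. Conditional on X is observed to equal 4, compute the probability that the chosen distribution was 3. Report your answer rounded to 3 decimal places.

0.432

Likelihoods P(X=4 | ·): 1: 0.0491425; 2: 0.240568; 3: 0.228523.
Posterior ∝ prior × likelihood. Numerator for 3: 0.36·0.228523 = 0.0822684.
Normalizing constant: 0.24·0.0491425 + 0.4·0.240568 + 0.36·0.228523 = 0.19029.
P(3 | observation) = 0.0822684 / 0.19029 = 0.432333.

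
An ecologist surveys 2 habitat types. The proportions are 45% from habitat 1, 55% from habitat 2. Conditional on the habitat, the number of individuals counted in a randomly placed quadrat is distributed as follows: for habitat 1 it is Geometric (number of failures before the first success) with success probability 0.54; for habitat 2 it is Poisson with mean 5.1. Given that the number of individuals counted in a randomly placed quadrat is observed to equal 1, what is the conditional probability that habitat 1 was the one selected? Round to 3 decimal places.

Likelihoods P(X=1 | ·): 1: 0.2484; 2: 0.0310934.
Posterior ∝ prior × likelihood. Numerator for 1: 0.45·0.2484 = 0.11178.
Normalizing constant: 0.45·0.2484 + 0.55·0.0310934 = 0.128881.
P(1 | observation) = 0.11178 / 0.128881 = 0.867309.

0.867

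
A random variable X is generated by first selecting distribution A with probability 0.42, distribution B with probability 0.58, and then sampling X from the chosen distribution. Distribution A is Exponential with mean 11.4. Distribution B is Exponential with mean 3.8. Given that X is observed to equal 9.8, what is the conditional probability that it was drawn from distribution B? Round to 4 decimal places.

Likelihoods f(9.8 | ·): A: 0.0371325; B: 0.0199615.
Posterior ∝ prior × likelihood. Numerator for B: 0.58·0.0199615 = 0.0115777.
Normalizing constant: 0.42·0.0371325 + 0.58·0.0199615 = 0.0271733.
P(B | observation) = 0.0115777 / 0.0271733 = 0.426068.

0.4261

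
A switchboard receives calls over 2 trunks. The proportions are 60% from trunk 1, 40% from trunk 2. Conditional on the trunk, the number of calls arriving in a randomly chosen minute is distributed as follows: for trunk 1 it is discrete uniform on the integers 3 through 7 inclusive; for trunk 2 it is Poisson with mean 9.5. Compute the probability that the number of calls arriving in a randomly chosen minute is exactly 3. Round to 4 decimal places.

0.1243

Conditional on each trunk, P(X = 3): 1: 0.2; 2: 0.010696.
By total probability, P(X = 3) = 0.6·0.2 + 0.4·0.010696 = 0.124278.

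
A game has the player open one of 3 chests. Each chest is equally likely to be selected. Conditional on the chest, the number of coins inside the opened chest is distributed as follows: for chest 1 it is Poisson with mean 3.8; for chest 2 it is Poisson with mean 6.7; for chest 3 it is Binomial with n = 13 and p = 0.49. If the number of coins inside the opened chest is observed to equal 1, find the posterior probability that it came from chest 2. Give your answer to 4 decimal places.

0.0866

Likelihoods P(X=1 | ·): 1: 0.0850089; 2: 0.00824711; 3: 0.00197234.
Posterior ∝ prior × likelihood. Numerator for 2: 0.333333·0.00824711 = 0.00274904.
Normalizing constant: 0.333333·0.0850089 + 0.333333·0.00824711 + 0.333333·0.00197234 = 0.0317428.
P(2 | observation) = 0.00274904 / 0.0317428 = 0.0866035.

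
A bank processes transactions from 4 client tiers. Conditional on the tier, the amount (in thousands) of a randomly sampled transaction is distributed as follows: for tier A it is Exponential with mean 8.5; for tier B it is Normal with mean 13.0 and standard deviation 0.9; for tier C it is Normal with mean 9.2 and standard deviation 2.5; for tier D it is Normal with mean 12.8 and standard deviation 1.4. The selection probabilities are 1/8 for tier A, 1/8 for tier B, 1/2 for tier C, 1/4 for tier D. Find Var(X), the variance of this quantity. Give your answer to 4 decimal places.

Per component, A: μ=8.5, E[X²]=144.5; B: μ=13, E[X²]=169.81; C: μ=9.2, E[X²]=90.89; D: μ=12.8, E[X²]=165.8.
E[X] = 0.125·8.5 + 0.125·13 + 0.5·9.2 + 0.25·12.8 = 10.4875.
E[X²] = 0.125·144.5 + 0.125·169.81 + 0.5·90.89 + 0.25·165.8 = 126.184.
Var(X) = E[X²] − (E[X])² = 126.184 − 109.988 = 16.1961.

16.1961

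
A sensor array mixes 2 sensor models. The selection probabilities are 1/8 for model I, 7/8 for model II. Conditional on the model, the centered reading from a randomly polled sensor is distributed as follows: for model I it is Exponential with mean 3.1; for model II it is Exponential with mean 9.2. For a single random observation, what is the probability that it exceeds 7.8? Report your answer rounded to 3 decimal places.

Conditional on each model, P(X > 7.8): I: 0.0807717; II: 0.428345.
By total probability, P(X > 7.8) = 0.125·0.0807717 + 0.875·0.428345 = 0.384898.

0.385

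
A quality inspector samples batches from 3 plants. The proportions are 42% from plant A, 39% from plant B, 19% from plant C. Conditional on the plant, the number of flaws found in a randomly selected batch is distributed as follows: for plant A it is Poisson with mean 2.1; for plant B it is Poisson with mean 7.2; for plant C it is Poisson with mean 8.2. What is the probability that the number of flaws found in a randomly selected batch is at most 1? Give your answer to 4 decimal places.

0.1623

Conditional on each plant, P(X ≤ 1): A: 0.379615; B: 0.006122; C: 0.00252681.
By total probability, P(X ≤ 1) = 0.42·0.379615 + 0.39·0.006122 + 0.19·0.00252681 = 0.162306.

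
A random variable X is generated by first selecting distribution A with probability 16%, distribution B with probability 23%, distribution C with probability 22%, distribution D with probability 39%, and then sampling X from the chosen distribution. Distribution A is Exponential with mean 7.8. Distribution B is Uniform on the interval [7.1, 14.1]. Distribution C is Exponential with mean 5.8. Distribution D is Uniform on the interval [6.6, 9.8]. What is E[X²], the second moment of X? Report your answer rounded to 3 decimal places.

For each component E[X²] = Var + (mean)², giving A: 121.68; B: 116.443; C: 67.28; D: 68.0933.
Overall E[X²] = 0.16·121.68 + 0.23·116.443 + 0.22·67.28 + 0.39·68.0933 = 87.6088.

87.609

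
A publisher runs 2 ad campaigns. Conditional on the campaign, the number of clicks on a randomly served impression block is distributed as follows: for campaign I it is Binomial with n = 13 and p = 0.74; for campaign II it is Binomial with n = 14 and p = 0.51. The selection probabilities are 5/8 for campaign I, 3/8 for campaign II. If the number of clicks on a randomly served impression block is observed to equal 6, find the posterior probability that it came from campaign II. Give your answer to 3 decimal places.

0.823

Likelihoods P(X=6 | ·): I: 0.0226319; II: 0.175608.
Posterior ∝ prior × likelihood. Numerator for II: 0.375·0.175608 = 0.0658531.
Normalizing constant: 0.625·0.0226319 + 0.375·0.175608 = 0.079998.
P(II | observation) = 0.0658531 / 0.079998 = 0.823184.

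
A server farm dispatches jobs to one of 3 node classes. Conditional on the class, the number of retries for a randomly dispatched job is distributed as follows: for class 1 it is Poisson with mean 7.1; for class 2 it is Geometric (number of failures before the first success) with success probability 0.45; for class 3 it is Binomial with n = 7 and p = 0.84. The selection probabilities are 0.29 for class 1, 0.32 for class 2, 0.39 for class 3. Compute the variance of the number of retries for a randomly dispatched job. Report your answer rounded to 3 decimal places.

Per component, 1: μ=7.1, E[X²]=57.51; 2: μ=1.22222, E[X²]=4.20988; 3: μ=5.88, E[X²]=35.5152.
E[X] = 0.29·7.1 + 0.32·1.22222 + 0.39·5.88 = 4.74331.
E[X²] = 0.29·57.51 + 0.32·4.20988 + 0.39·35.5152 = 31.876.
Var(X) = E[X²] − (E[X])² = 31.876 − 22.499 = 9.37699.

9.377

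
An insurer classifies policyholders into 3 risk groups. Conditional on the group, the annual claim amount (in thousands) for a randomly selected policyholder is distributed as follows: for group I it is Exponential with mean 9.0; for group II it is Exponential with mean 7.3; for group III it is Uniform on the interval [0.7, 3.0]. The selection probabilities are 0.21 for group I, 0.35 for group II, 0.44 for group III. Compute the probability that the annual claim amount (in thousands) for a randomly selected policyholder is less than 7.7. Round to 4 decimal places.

0.7888

Conditional on each group, P(X < 7.7): I: 0.574953; II: 0.651736; III: 1.
By total probability, P(X < 7.7) = 0.21·0.574953 + 0.35·0.651736 + 0.44·1 = 0.788848.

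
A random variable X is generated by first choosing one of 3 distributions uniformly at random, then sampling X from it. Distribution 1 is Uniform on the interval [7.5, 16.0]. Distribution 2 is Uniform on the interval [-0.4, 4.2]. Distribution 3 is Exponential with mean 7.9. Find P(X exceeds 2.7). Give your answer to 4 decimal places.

Conditional on each component, P(X > 2.7): 1: 1; 2: 0.326087; 3: 0.71051.
By total probability, P(X > 2.7) = 0.333333·1 + 0.333333·0.326087 + 0.333333·0.71051 = 0.678866.

0.6789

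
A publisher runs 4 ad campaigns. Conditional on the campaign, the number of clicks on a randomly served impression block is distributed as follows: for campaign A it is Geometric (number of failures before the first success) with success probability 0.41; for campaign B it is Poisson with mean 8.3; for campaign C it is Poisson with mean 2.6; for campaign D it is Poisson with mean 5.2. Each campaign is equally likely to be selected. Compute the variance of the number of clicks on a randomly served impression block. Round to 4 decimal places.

11.8666

Per component, A: μ=1.43902, E[X²]=5.58061; B: μ=8.3, E[X²]=77.19; C: μ=2.6, E[X²]=9.36; D: μ=5.2, E[X²]=32.24.
E[X] = 0.25·1.43902 + 0.25·8.3 + 0.25·2.6 + 0.25·5.2 = 4.38476.
E[X²] = 0.25·5.58061 + 0.25·77.19 + 0.25·9.36 + 0.25·32.24 = 31.0927.
Var(X) = E[X²] − (E[X])² = 31.0927 − 19.2261 = 11.8666.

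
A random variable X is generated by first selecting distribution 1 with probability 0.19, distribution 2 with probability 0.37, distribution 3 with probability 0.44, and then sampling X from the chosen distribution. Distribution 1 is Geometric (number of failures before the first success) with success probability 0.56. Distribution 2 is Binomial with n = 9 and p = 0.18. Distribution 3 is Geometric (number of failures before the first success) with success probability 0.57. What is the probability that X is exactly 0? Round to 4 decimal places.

0.4192

Conditional on each component, P(X = 0): 1: 0.56; 2: 0.16762; 3: 0.57.
By total probability, P(X = 0) = 0.19·0.56 + 0.37·0.16762 + 0.44·0.57 = 0.419219.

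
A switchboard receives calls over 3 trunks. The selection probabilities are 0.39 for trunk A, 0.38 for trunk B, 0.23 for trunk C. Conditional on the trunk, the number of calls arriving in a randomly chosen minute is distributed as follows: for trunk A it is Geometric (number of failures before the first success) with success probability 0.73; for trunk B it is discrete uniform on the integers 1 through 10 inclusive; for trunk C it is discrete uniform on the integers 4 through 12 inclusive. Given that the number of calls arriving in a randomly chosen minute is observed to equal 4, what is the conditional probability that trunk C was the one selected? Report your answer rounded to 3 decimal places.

0.393

Likelihoods P(X=4 | ·): A: 0.00387952; B: 0.1; C: 0.111111.
Posterior ∝ prior × likelihood. Numerator for C: 0.23·0.111111 = 0.0255556.
Normalizing constant: 0.39·0.00387952 + 0.38·0.1 + 0.23·0.111111 = 0.0650686.
P(C | observation) = 0.0255556 / 0.0650686 = 0.392748.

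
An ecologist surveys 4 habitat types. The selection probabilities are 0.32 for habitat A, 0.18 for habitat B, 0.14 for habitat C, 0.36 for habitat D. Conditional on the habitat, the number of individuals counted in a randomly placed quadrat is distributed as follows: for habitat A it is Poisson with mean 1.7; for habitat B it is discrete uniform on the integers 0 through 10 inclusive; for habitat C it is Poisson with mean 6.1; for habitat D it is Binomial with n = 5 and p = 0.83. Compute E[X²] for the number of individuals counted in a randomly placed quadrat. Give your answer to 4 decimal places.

For each component E[X²] = Var + (mean)², giving A: 4.59; B: 35; C: 43.31; D: 17.928.
Overall E[X²] = 0.32·4.59 + 0.18·35 + 0.14·43.31 + 0.36·17.928 = 20.2863.

20.2863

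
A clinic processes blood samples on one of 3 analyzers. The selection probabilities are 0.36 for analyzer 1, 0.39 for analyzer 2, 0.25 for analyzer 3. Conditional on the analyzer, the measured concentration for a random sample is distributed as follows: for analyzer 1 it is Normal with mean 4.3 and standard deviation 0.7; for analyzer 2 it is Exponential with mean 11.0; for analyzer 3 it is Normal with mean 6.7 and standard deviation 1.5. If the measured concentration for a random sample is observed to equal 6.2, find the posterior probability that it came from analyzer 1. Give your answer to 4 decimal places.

0.0584

Likelihoods f(6.2 | ·): 1: 0.0143223; 2: 0.0517396; 3: 0.251589.
Posterior ∝ prior × likelihood. Numerator for 1: 0.36·0.0143223 = 0.00515603.
Normalizing constant: 0.36·0.0143223 + 0.39·0.0517396 + 0.25·0.251589 = 0.0882317.
P(1 | observation) = 0.00515603 / 0.0882317 = 0.0584374.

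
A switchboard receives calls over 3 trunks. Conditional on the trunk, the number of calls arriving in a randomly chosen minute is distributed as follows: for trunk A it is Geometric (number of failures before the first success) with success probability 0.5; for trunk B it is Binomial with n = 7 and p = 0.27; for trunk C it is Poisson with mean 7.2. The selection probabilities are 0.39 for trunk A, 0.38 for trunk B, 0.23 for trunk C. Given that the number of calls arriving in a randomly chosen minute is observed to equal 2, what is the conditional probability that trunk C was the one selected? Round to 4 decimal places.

0.0256

Likelihoods P(X=2 | ·): A: 0.125; B: 0.317367; C: 0.0193515.
Posterior ∝ prior × likelihood. Numerator for C: 0.23·0.0193515 = 0.00445085.
Normalizing constant: 0.39·0.125 + 0.38·0.317367 + 0.23·0.0193515 = 0.1738.
P(C | observation) = 0.00445085 / 0.1738 = 0.025609.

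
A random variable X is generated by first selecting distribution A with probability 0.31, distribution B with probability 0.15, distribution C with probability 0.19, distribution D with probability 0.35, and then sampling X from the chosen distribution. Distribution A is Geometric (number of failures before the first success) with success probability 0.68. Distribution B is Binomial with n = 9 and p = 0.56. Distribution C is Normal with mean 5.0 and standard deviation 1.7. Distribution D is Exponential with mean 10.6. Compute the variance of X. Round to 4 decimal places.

Per component, A: μ=0.470588, E[X²]=0.913495; B: μ=5.04, E[X²]=27.6192; C: μ=5, E[X²]=27.89; D: μ=10.6, E[X²]=224.72.
E[X] = 0.31·0.470588 + 0.15·5.04 + 0.19·5 + 0.35·10.6 = 5.56188.
E[X²] = 0.31·0.913495 + 0.15·27.6192 + 0.19·27.89 + 0.35·224.72 = 88.3772.
Var(X) = E[X²] − (E[X])² = 88.3772 − 30.9345 = 57.4426.

57.4426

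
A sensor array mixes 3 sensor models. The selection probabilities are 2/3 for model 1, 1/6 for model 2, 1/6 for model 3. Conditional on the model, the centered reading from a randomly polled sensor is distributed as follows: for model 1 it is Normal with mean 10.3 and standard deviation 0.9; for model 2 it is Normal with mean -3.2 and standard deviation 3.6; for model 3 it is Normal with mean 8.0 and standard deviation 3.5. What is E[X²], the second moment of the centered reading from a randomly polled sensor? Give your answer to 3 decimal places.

87.842

For each component E[X²] = Var + (mean)², giving 1: 106.9; 2: 23.2; 3: 76.25.
Overall E[X²] = 0.666667·106.9 + 0.166667·23.2 + 0.166667·76.25 = 87.8417.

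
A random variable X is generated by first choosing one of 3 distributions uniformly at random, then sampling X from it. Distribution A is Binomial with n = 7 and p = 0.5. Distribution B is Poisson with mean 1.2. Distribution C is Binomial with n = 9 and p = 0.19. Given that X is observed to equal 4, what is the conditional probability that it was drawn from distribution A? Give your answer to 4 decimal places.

0.7665

Likelihoods P(X=4 | ·): A: 0.273438; B: 0.0260232; C: 0.0572546.
Posterior ∝ prior × likelihood. Numerator for A: 0.333333·0.273438 = 0.0911458.
Normalizing constant: 0.333333·0.273438 + 0.333333·0.0260232 + 0.333333·0.0572546 = 0.118905.
P(A | observation) = 0.0911458 / 0.118905 = 0.766543.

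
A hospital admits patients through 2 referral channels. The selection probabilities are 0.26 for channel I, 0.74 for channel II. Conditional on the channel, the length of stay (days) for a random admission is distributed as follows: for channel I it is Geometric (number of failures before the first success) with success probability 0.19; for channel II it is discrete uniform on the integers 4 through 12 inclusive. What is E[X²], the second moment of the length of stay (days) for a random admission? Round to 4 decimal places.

62.8525

For each component E[X²] = Var + (mean)², giving I: 40.6122; II: 70.6667.
Overall E[X²] = 0.26·40.6122 + 0.74·70.6667 = 62.8525.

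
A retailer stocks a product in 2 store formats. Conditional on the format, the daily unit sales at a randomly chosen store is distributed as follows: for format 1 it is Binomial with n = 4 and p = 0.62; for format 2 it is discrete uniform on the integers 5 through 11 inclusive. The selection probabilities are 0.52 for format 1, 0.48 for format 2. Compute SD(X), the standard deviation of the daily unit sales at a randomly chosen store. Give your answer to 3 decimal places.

Per component, 1: μ=2.48, E[X²]=7.0928; 2: μ=8, E[X²]=68.
E[X] = 0.52·2.48 + 0.48·8 = 5.1296.
E[X²] = 0.52·7.0928 + 0.48·68 = 36.3283.
Var(X) = E[X²] − (E[X])² = 36.3283 − 26.3128 = 10.0155.
SD(X) = √10.0155 = 3.16472.

3.165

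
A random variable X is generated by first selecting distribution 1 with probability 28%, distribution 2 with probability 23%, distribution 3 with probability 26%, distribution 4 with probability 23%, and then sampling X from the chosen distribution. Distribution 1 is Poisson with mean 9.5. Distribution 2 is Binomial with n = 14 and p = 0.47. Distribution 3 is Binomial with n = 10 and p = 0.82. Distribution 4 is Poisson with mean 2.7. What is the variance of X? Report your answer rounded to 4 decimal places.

Per component, 1: μ=9.5, E[X²]=99.75; 2: μ=6.58, E[X²]=46.7838; 3: μ=8.2, E[X²]=68.716; 4: μ=2.7, E[X²]=9.99.
E[X] = 0.28·9.5 + 0.23·6.58 + 0.26·8.2 + 0.23·2.7 = 6.9264.
E[X²] = 0.28·99.75 + 0.23·46.7838 + 0.26·68.716 + 0.23·9.99 = 58.8541.
Var(X) = E[X²] − (E[X])² = 58.8541 − 47.975 = 10.8791.

10.8791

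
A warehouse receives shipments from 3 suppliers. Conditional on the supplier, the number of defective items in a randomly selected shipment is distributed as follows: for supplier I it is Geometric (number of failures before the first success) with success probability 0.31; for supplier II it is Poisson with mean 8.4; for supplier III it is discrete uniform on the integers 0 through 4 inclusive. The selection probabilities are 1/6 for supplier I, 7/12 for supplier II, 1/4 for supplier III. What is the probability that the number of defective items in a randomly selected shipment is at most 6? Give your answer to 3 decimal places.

Conditional on each supplier, P(X ≤ 6): I: 0.925536; II: 0.266993; III: 1.
By total probability, P(X ≤ 6) = 0.166667·0.925536 + 0.583333·0.266993 + 0.25·1 = 0.560002.

0.560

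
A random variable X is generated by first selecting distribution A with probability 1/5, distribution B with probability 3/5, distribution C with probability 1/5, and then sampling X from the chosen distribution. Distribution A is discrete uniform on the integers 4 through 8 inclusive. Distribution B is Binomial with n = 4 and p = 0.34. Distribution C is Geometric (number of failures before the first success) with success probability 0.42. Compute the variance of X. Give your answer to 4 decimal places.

Per component, A: μ=6, E[X²]=38; B: μ=1.36, E[X²]=2.7472; C: μ=1.38095, E[X²]=5.19501.
E[X] = 0.2·6 + 0.6·1.36 + 0.2·1.38095 = 2.29219.
E[X²] = 0.2·38 + 0.6·2.7472 + 0.2·5.19501 = 10.2873.
Var(X) = E[X²] − (E[X])² = 10.2873 − 5.25414 = 5.03319.

5.0332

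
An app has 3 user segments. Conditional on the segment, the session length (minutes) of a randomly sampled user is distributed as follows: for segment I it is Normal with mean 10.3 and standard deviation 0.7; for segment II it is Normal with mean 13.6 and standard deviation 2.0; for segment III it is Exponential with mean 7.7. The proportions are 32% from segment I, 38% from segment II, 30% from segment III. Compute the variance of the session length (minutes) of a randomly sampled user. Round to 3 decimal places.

25.405

Per component, I: μ=10.3, E[X²]=106.58; II: μ=13.6, E[X²]=188.96; III: μ=7.7, E[X²]=118.58.
E[X] = 0.32·10.3 + 0.38·13.6 + 0.3·7.7 = 10.774.
E[X²] = 0.32·106.58 + 0.38·188.96 + 0.3·118.58 = 141.484.
Var(X) = E[X²] − (E[X])² = 141.484 − 116.079 = 25.4053.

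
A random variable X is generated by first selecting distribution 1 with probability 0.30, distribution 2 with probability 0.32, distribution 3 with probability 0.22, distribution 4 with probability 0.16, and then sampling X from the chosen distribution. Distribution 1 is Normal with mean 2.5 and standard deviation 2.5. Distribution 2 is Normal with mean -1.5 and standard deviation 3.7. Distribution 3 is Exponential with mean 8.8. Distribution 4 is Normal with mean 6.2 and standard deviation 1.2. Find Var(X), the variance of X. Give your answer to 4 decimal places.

39.0780

Per component, 1: μ=2.5, E[X²]=12.5; 2: μ=-1.5, E[X²]=15.94; 3: μ=8.8, E[X²]=154.88; 4: μ=6.2, E[X²]=39.88.
E[X] = 0.3·2.5 + 0.32·-1.5 + 0.22·8.8 + 0.16·6.2 = 3.198.
E[X²] = 0.3·12.5 + 0.32·15.94 + 0.22·154.88 + 0.16·39.88 = 49.3052.
Var(X) = E[X²] − (E[X])² = 49.3052 − 10.2272 = 39.078.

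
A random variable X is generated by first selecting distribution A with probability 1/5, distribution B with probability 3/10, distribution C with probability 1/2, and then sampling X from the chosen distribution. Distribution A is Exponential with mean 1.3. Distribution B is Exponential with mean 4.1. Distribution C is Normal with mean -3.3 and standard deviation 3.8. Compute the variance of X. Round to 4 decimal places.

Per component, A: μ=1.3, E[X²]=3.38; B: μ=4.1, E[X²]=33.62; C: μ=-3.3, E[X²]=25.33.
E[X] = 0.2·1.3 + 0.3·4.1 + 0.5·-3.3 = -0.16.
E[X²] = 0.2·3.38 + 0.3·33.62 + 0.5·25.33 = 23.427.
Var(X) = E[X²] − (E[X])² = 23.427 − 0.0256 = 23.4014.

23.4014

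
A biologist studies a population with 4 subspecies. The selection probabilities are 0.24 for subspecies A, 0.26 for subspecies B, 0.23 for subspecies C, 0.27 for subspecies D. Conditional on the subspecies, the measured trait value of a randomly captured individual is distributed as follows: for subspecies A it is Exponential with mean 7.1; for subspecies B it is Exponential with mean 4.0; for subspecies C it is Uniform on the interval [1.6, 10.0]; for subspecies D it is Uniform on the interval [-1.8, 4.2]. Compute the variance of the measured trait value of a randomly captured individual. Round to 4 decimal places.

Per component, A: μ=7.1, E[X²]=100.82; B: μ=4, E[X²]=32; C: μ=5.8, E[X²]=39.52; D: μ=1.2, E[X²]=4.44.
E[X] = 0.24·7.1 + 0.26·4 + 0.23·5.8 + 0.27·1.2 = 4.402.
E[X²] = 0.24·100.82 + 0.26·32 + 0.23·39.52 + 0.27·4.44 = 42.8052.
Var(X) = E[X²] − (E[X])² = 42.8052 − 19.3776 = 23.4276.

23.4276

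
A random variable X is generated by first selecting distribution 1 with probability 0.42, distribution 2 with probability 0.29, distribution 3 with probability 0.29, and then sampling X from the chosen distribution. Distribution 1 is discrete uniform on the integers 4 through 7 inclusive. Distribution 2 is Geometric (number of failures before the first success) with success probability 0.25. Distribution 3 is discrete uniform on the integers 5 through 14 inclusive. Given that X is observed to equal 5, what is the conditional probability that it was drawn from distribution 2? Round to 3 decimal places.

0.114

Likelihoods P(X=5 | ·): 1: 0.25; 2: 0.0593262; 3: 0.1.
Posterior ∝ prior × likelihood. Numerator for 2: 0.29·0.0593262 = 0.0172046.
Normalizing constant: 0.42·0.25 + 0.29·0.0593262 + 0.29·0.1 = 0.151205.
P(2 | observation) = 0.0172046 / 0.151205 = 0.113784.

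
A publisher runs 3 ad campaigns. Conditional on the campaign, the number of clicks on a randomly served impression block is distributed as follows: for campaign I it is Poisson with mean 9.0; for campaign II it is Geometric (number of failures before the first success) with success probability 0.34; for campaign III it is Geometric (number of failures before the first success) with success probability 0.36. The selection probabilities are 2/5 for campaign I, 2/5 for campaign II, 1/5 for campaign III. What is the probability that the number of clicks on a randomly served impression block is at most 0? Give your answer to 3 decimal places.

0.208

Conditional on each campaign, P(X ≤ 0): I: 0.00012341; II: 0.34; III: 0.36.
By total probability, P(X ≤ 0) = 0.4·0.00012341 + 0.4·0.34 + 0.2·0.36 = 0.208049.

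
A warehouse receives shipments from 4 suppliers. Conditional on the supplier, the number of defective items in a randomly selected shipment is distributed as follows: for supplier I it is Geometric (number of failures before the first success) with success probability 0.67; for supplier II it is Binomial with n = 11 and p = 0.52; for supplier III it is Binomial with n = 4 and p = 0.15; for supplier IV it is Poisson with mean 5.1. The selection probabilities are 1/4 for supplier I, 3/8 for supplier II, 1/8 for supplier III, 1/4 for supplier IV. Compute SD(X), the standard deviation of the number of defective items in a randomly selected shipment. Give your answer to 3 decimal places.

Per component, I: μ=0.492537, E[X²]=0.977723; II: μ=5.72, E[X²]=35.464; III: μ=0.6, E[X²]=0.87; IV: μ=5.1, E[X²]=31.11.
E[X] = 0.25·0.492537 + 0.375·5.72 + 0.125·0.6 + 0.25·5.1 = 3.61813.
E[X²] = 0.25·0.977723 + 0.375·35.464 + 0.125·0.87 + 0.25·31.11 = 21.4297.
Var(X) = E[X²] − (E[X])² = 21.4297 − 13.0909 = 8.33878.
SD(X) = √8.33878 = 2.8877.

2.888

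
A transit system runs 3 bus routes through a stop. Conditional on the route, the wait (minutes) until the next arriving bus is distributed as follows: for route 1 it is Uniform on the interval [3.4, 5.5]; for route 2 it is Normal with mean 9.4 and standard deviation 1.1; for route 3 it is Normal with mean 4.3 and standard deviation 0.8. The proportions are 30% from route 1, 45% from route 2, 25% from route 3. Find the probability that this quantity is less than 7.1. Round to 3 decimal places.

0.558

Conditional on each route, P(X < 7.1): 1: 1; 2: 0.0182681; 3: 0.999767.
By total probability, P(X < 7.1) = 0.3·1 + 0.45·0.0182681 + 0.25·0.999767 = 0.558162.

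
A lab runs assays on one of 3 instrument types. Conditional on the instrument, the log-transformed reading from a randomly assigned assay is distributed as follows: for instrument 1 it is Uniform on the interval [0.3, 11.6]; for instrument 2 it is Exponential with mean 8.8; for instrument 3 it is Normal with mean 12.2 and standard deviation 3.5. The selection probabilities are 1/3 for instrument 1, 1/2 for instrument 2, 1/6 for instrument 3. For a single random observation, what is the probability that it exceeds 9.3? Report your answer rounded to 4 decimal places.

0.3743

Conditional on each instrument, P(X > 9.3): 1: 0.20354; 2: 0.34756; 3: 0.796327.
By total probability, P(X > 9.3) = 0.333333·0.20354 + 0.5·0.34756 + 0.166667·0.796327 = 0.374348.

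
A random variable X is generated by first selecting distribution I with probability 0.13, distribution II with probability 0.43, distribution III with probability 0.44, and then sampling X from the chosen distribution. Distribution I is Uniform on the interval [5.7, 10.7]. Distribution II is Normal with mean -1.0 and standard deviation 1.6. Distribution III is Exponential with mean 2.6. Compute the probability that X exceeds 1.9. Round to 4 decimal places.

Conditional on each component, P(X > 1.9): I: 1; II: 0.0349545; III: 0.481538.
By total probability, P(X > 1.9) = 0.13·1 + 0.43·0.0349545 + 0.44·0.481538 = 0.356907.

0.3569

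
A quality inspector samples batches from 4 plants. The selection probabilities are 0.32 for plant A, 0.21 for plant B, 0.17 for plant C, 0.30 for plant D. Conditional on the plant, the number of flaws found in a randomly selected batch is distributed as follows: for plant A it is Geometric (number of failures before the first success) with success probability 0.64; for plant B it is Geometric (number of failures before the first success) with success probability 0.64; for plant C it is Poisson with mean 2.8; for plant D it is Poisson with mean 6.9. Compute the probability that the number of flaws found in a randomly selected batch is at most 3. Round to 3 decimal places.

0.665

Conditional on each plant, P(X ≤ 3): A: 0.983204; B: 0.983204; C: 0.691937; D: 0.0871296.
By total probability, P(X ≤ 3) = 0.32·0.983204 + 0.21·0.983204 + 0.17·0.691937 + 0.3·0.0871296 = 0.664866.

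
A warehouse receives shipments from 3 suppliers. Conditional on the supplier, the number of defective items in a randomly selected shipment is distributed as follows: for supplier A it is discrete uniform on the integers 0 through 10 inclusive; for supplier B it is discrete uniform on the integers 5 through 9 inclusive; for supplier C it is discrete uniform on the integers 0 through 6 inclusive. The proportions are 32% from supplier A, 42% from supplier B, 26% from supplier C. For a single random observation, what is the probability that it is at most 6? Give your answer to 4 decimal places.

0.6316

Conditional on each supplier, P(X ≤ 6): A: 0.636364; B: 0.4; C: 1.
By total probability, P(X ≤ 6) = 0.32·0.636364 + 0.42·0.4 + 0.26·1 = 0.631636.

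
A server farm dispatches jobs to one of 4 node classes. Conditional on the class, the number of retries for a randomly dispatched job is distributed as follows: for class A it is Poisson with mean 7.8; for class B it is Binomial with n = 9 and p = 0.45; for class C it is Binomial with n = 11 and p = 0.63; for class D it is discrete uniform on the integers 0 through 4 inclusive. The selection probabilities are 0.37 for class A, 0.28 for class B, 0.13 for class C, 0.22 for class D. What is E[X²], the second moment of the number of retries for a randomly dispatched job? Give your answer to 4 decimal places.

38.5098

For each component E[X²] = Var + (mean)², giving A: 68.64; B: 18.63; C: 50.589; D: 6.
Overall E[X²] = 0.37·68.64 + 0.28·18.63 + 0.13·50.589 + 0.22·6 = 38.5098.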